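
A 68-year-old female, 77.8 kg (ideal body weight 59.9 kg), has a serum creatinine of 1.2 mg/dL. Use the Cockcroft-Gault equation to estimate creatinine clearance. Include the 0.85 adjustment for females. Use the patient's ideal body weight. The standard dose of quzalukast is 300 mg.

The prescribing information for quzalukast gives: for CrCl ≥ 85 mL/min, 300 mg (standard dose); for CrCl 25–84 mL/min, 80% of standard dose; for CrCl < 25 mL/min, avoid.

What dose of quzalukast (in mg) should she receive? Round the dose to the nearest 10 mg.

CrCl = (140 − 68) × 59.9 / (72 × 1.2) × 0.85 = 4312.8 / 86.40 × 0.85 ≈ 42.4 mL/min
CrCl ≈ 42 mL/min → bracket 25–84 mL/min.
80% of 300 mg = 240 mg

240 mg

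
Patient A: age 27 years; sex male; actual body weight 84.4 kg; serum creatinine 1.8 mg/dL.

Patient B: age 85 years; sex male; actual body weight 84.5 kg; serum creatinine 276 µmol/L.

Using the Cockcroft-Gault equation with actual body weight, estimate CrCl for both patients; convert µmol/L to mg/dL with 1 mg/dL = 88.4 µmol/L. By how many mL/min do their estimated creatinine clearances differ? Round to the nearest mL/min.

Patient A: CrCl = (140 − 27) × 84.4 / (72 × 1.8) = 9537.2 / 129.60 ≈ 73.6 mL/min
Patient B: SCr = 276 / 88.4 = 3.122 mg/dL
Patient B: CrCl = (140 − 85) × 84.5 / (72 × 3.122) = 4647.5 / 224.78 ≈ 20.7 mL/min
|73.6 − 20.7| = 52.9 mL/min

53 mL/min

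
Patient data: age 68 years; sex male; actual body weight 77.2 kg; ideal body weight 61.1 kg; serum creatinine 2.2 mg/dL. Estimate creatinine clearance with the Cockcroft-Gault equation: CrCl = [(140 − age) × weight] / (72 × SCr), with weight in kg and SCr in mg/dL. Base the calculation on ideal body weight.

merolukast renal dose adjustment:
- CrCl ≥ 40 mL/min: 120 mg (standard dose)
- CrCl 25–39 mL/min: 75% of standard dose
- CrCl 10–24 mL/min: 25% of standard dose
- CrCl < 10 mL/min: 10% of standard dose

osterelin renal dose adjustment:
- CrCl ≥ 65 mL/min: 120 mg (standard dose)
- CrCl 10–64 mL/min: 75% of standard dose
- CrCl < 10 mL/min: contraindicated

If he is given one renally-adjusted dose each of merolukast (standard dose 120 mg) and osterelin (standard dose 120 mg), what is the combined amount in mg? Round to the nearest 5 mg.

180 mg

CrCl = (140 − 68) × 61.1 / (72 × 2.2) = 4399.2 / 158.40 ≈ 27.8 mL/min
CrCl ≈ 28 mL/min.
merolukast: 25–39 mL/min → 75% of 120 mg = 90 mg.
osterelin: 10–64 mL/min → 75% of 120 mg = 90 mg.
Total = 90 + 90 = 180 mg.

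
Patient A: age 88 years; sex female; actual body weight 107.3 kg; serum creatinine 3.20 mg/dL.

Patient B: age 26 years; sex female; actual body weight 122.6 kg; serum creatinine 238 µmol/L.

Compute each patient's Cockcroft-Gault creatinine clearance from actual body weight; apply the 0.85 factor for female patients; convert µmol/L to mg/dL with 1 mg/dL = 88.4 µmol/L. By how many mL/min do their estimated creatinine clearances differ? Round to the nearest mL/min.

41 mL/min

Patient A: CrCl = (140 − 88) × 107.3 / (72 × 3.2) × 0.85 = 5579.6 / 230.40 × 0.85 ≈ 20.6 mL/min
Patient B: SCr = 238 / 88.4 = 2.692 mg/dL
Patient B: CrCl = (140 − 26) × 122.6 / (72 × 2.692) × 0.85 = 13976.4 / 193.82 × 0.85 ≈ 61.3 mL/min
|20.6 − 61.3| = 40.7 mL/min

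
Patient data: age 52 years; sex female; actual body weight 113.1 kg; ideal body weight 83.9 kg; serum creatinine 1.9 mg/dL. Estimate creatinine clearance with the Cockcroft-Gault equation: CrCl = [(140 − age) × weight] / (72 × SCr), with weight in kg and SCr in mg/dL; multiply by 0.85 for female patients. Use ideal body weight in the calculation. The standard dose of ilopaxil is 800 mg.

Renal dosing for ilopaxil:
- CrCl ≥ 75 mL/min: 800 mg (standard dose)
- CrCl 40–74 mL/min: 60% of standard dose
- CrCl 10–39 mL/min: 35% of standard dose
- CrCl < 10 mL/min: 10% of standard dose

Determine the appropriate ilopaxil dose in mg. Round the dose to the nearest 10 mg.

CrCl = (140 − 52) × 83.9 / (72 × 1.9) × 0.85 = 7383.2 / 136.80 × 0.85 ≈ 45.9 mL/min
CrCl ≈ 46 mL/min → bracket 40–74 mL/min.
60% of 800 mg = 480 mg

480 mg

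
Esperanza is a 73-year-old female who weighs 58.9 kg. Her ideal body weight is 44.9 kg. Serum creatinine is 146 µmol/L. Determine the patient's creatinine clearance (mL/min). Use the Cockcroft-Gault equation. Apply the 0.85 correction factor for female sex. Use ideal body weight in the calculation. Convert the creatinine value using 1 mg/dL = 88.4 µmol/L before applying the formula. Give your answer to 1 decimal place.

SCr = 146 / 88.4 = 1.652 mg/dL
CrCl = (140 − 73) × 44.9 / (72 × 1.652) × 0.85 = 3008.3 / 118.94 × 0.85 ≈ 21.5 mL/min

21.5 mL/min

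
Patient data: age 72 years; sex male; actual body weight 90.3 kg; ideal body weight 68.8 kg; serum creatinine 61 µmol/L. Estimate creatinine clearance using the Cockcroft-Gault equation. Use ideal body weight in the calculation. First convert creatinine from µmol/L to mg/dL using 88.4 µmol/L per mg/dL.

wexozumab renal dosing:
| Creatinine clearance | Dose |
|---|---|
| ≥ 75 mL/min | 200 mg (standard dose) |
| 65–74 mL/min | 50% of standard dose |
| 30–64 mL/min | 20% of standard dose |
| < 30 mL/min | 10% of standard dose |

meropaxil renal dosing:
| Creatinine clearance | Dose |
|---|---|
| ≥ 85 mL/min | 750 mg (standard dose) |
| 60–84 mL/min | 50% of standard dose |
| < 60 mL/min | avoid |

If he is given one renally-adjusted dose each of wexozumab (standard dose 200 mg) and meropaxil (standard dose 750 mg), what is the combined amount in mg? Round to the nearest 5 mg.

950 mg

SCr = 61 / 88.4 = 0.69 mg/dL
CrCl = (140 − 72) × 68.8 / (72 × 0.69) = 4678.4 / 49.68 ≈ 94.2 mL/min
CrCl ≈ 94 mL/min.
wexozumab: ≥ 75 mL/min → 100% of 200 mg = 200 mg.
meropaxil: ≥ 85 mL/min → 100% of 750 mg = 750 mg.
Total = 200 + 750 = 950 mg.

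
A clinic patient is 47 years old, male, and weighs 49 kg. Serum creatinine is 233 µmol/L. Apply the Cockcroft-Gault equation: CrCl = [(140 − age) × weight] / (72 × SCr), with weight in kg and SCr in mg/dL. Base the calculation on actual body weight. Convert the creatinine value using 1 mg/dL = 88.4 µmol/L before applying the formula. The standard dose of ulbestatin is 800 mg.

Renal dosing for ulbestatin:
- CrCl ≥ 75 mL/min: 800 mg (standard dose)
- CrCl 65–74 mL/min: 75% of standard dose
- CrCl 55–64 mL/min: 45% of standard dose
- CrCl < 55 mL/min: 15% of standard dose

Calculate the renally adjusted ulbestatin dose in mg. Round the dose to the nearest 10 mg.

120 mg

SCr = 233 / 88.4 = 2.636 mg/dL
CrCl = (140 − 47) × 49 / (72 × 2.636) = 4557.0 / 189.79 ≈ 24.0 mL/min
CrCl ≈ 24 mL/min → bracket < 55 mL/min.
15% of 800 mg = 120 mg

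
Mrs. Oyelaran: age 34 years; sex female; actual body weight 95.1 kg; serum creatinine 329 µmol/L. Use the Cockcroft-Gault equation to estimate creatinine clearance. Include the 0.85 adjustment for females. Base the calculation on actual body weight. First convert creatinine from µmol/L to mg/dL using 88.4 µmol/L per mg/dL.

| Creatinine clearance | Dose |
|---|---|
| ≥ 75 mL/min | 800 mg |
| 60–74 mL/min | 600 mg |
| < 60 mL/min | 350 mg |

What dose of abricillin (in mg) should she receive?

350 mg

SCr = 329 / 88.4 = 3.722 mg/dL
CrCl = (140 − 34) × 95.1 / (72 × 3.722) × 0.85 = 10080.6 / 267.98 × 0.85 ≈ 32.0 mL/min
CrCl ≈ 32 mL/min → bracket < 60 mL/min.
Dose for this bracket: 350 mg.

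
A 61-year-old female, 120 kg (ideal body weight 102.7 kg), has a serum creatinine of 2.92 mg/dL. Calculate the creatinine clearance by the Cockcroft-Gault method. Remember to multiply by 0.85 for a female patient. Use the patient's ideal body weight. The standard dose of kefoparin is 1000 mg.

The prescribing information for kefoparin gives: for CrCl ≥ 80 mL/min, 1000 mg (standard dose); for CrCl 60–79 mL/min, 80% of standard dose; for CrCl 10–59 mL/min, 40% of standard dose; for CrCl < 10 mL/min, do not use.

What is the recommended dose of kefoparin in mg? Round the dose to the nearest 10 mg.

CrCl = (140 − 61) × 102.7 / (72 × 2.92) × 0.85 = 8113.3 / 210.24 × 0.85 ≈ 32.8 mL/min
CrCl ≈ 33 mL/min → bracket 10–59 mL/min.
40% of 1000 mg = 400 mg

400 mg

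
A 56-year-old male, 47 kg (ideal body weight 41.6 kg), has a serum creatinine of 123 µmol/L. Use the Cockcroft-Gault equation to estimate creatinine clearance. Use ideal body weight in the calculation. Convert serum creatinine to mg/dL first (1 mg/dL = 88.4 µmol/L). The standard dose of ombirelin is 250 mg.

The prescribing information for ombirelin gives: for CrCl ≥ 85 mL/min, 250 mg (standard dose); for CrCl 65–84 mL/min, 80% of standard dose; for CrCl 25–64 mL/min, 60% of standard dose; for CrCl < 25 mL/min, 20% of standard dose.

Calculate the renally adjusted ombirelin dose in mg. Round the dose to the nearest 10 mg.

SCr = 123 / 88.4 = 1.391 mg/dL
CrCl = (140 − 56) × 41.6 / (72 × 1.391) = 3494.4 / 100.15 ≈ 34.9 mL/min
CrCl ≈ 35 mL/min → bracket 25–64 mL/min.
60% of 250 mg = 150 mg

150 mg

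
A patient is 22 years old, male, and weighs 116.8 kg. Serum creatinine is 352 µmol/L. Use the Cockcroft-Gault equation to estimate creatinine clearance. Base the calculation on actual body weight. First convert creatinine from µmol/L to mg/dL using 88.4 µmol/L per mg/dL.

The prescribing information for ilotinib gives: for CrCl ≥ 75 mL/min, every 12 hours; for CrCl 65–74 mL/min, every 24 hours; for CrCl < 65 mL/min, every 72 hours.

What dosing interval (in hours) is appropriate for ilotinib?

every 72 hours

SCr = 352 / 88.4 = 3.982 mg/dL
CrCl = (140 − 22) × 116.8 / (72 × 3.982) = 13782.4 / 286.70 ≈ 48.1 mL/min
CrCl ≈ 48 mL/min → bracket < 65 mL/min → every 72 hours.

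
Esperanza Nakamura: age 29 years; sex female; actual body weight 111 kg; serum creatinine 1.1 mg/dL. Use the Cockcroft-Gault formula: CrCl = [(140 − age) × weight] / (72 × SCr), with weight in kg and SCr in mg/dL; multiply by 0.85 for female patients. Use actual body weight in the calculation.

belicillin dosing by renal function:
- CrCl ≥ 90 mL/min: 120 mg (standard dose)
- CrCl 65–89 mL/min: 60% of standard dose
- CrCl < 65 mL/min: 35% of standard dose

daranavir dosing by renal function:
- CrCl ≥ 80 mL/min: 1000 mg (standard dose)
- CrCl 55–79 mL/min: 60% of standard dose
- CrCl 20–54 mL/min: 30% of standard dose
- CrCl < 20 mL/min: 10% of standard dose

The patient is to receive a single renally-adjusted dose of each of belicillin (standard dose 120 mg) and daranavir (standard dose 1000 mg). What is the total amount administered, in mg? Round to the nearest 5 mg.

1120 mg

CrCl = (140 − 29) × 111 / (72 × 1.1) × 0.85 = 12321.0 / 79.20 × 0.85 ≈ 132.2 mL/min
CrCl ≈ 132 mL/min.
belicillin: ≥ 90 mL/min → 100% of 120 mg = 120 mg.
daranavir: ≥ 80 mL/min → 100% of 1000 mg = 1000 mg.
Total = 120 + 1000 = 1120 mg.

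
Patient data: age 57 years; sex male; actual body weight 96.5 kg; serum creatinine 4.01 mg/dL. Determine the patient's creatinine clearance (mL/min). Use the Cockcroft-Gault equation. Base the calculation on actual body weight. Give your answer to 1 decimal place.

27.7 mL/min

CrCl = (140 − 57) × 96.5 / (72 × 4.01) = 8009.5 / 288.72 ≈ 27.7 mL/min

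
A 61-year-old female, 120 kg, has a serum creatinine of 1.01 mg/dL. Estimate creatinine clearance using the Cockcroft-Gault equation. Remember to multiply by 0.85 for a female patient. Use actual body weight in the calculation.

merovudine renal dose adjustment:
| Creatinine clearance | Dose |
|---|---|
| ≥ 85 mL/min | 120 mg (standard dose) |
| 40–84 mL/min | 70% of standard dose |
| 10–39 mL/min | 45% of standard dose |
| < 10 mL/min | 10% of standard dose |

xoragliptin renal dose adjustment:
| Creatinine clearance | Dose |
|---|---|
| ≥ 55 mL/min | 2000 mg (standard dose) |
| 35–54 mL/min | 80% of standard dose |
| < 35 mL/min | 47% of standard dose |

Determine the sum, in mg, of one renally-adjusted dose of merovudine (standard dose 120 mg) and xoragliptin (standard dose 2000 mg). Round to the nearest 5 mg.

CrCl = (140 − 61) × 120 / (72 × 1.01) × 0.85 = 9480.0 / 72.72 × 0.85 ≈ 110.8 mL/min
CrCl ≈ 111 mL/min.
merovudine: ≥ 85 mL/min → 100% of 120 mg = 120 mg.
xoragliptin: ≥ 55 mL/min → 100% of 2000 mg = 2000 mg.
Total = 120 + 2000 = 2120 mg.

2120 mg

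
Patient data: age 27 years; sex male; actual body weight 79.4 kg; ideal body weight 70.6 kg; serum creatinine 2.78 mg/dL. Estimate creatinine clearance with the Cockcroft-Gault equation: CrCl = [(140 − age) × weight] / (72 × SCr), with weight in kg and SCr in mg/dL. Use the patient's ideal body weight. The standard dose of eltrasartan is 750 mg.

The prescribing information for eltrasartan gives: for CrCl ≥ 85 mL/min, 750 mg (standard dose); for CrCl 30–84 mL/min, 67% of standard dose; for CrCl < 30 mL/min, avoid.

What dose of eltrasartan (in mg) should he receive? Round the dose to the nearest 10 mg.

500 mg

CrCl = (140 − 27) × 70.6 / (72 × 2.78) = 7977.8 / 200.16 ≈ 39.9 mL/min
CrCl ≈ 40 mL/min → bracket 30–84 mL/min.
67% of 750 mg = 502.5 mg → 500 mg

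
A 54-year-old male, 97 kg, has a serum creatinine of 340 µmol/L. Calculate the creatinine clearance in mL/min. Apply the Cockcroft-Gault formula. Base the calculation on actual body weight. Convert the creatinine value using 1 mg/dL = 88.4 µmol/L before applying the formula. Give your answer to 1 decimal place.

SCr = 340 / 88.4 = 3.846 mg/dL
CrCl = (140 − 54) × 97 / (72 × 3.846) = 8342.0 / 276.91 ≈ 30.1 mL/min

30.1 mL/min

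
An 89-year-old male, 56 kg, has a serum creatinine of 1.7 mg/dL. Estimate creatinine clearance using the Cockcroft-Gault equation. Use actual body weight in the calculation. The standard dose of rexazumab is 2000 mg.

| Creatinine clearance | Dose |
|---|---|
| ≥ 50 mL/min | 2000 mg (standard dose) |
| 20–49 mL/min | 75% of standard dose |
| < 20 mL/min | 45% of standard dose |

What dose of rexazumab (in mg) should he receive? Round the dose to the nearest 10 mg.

1500 mg

CrCl = (140 − 89) × 56 / (72 × 1.7) = 2856.0 / 122.40 ≈ 23.3 mL/min
CrCl ≈ 23 mL/min → bracket 20–49 mL/min.
75% of 2000 mg = 1500 mg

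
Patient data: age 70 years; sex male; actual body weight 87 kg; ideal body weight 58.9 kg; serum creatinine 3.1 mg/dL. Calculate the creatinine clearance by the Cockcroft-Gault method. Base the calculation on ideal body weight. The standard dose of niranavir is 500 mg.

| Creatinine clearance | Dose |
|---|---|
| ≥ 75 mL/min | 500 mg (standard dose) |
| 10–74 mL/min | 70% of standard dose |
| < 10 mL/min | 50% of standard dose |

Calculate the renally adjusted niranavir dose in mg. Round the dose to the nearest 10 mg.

CrCl = (140 − 70) × 58.9 / (72 × 3.1) = 4123.0 / 223.20 ≈ 18.5 mL/min
CrCl ≈ 18 mL/min → bracket 10–74 mL/min.
70% of 500 mg = 350 mg

350 mg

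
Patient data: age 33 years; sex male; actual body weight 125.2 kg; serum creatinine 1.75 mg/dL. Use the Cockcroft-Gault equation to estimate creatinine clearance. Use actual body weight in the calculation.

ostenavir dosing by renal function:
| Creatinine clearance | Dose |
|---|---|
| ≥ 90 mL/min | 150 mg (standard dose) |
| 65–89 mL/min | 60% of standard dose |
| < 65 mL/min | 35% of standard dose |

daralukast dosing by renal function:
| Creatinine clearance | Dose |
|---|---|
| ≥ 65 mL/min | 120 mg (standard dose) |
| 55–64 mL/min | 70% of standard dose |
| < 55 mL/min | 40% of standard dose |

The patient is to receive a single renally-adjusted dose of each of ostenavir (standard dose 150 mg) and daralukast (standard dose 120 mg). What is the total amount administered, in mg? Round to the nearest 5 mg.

270 mg

CrCl = (140 − 33) × 125.2 / (72 × 1.75) = 13396.4 / 126.00 ≈ 106.3 mL/min
CrCl ≈ 106 mL/min.
ostenavir: ≥ 90 mL/min → 100% of 150 mg = 150 mg.
daralukast: ≥ 65 mL/min → 100% of 120 mg = 120 mg.
Total = 150 + 120 = 270 mg.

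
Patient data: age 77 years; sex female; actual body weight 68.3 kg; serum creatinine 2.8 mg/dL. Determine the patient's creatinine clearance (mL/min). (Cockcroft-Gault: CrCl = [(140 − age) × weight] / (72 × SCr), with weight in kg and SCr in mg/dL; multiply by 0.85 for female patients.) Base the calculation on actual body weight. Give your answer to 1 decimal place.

18.1 mL/min

CrCl = (140 − 77) × 68.3 / (72 × 2.8) × 0.85 = 4302.9 / 201.60 × 0.85 ≈ 18.1 mL/min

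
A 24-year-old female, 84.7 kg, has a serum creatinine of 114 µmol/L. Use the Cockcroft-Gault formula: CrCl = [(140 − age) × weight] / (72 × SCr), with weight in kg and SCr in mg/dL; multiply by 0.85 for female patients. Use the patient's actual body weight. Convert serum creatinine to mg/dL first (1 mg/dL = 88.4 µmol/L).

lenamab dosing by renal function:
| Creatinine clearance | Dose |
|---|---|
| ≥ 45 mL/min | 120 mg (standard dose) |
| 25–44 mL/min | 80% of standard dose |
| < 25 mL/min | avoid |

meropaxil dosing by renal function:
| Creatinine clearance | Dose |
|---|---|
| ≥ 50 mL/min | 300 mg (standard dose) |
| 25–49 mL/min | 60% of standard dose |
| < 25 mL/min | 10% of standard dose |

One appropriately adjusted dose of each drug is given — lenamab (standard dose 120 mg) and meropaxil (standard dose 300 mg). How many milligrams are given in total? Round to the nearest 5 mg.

420 mg

SCr = 114 / 88.4 = 1.29 mg/dL
CrCl = (140 − 24) × 84.7 / (72 × 1.29) × 0.85 = 9825.2 / 92.88 × 0.85 ≈ 89.9 mL/min
CrCl ≈ 90 mL/min.
lenamab: ≥ 45 mL/min → 100% of 120 mg = 120 mg.
meropaxil: ≥ 50 mL/min → 100% of 300 mg = 300 mg.
Total = 120 + 300 = 420 mg.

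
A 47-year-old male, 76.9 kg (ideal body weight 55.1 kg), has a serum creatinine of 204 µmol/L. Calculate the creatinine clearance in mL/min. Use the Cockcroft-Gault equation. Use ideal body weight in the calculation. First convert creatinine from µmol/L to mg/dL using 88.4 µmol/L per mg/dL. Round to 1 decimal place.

SCr = 204 / 88.4 = 2.308 mg/dL
CrCl = (140 − 47) × 55.1 / (72 × 2.308) = 5124.3 / 166.18 ≈ 30.8 mL/min

30.8 mL/min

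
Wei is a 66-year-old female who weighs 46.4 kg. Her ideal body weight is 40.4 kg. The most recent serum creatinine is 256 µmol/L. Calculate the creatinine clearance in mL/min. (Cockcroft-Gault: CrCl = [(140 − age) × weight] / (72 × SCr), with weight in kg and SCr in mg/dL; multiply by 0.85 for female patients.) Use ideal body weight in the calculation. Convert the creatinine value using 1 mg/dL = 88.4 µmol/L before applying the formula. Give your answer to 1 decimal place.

12.2 mL/min

SCr = 256 / 88.4 = 2.896 mg/dL
CrCl = (140 − 66) × 40.4 / (72 × 2.896) × 0.85 = 2989.6 / 208.51 × 0.85 ≈ 12.2 mL/min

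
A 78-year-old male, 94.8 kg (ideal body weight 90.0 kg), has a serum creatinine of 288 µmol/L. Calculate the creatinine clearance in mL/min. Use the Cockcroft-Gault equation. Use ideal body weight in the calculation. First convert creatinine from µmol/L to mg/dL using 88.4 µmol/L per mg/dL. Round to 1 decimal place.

23.8 mL/min

SCr = 288 / 88.4 = 3.258 mg/dL
CrCl = (140 − 78) × 90 / (72 × 3.258) = 5580.0 / 234.58 ≈ 23.8 mL/min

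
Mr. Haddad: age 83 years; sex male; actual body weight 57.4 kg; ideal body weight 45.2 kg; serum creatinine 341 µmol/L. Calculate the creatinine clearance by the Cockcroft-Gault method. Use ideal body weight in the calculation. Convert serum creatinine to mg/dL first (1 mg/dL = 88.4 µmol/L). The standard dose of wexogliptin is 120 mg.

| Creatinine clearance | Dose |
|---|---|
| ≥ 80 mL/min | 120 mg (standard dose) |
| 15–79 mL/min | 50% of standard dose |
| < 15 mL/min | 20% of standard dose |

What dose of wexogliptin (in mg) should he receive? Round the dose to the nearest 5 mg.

SCr = 341 / 88.4 = 3.857 mg/dL
CrCl = (140 − 83) × 45.2 / (72 × 3.857) = 2576.4 / 277.70 ≈ 9.3 mL/min
CrCl ≈ 9 mL/min → bracket < 15 mL/min.
20% of 120 mg = 24 mg → 25 mg

25 mg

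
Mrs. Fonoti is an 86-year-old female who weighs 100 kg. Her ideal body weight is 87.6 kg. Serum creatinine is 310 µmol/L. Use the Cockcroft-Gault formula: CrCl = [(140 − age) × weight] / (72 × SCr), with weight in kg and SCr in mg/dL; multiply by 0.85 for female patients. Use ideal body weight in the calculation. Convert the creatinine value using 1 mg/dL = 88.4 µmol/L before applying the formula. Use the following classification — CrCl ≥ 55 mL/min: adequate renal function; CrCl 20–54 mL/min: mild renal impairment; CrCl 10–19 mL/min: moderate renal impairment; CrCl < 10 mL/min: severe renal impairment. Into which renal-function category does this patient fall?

moderate renal impairment

SCr = 310 / 88.4 = 3.507 mg/dL
CrCl = (140 − 86) × 87.6 / (72 × 3.507) × 0.85 = 4730.4 / 252.50 × 0.85 ≈ 15.9 mL/min
16 mL/min falls in the 'moderate renal impairment' range.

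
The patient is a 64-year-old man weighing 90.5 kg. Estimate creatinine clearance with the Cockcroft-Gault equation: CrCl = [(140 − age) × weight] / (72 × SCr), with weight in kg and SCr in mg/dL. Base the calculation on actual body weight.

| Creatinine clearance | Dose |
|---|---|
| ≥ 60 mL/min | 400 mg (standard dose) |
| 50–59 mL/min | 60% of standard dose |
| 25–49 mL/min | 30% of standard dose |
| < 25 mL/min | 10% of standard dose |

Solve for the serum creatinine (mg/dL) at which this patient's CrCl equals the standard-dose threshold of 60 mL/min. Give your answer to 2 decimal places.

Standard dose requires CrCl ≥ 60 mL/min.
Set (140 − 64) × 90.5 / (72 × SCr) = 60
SCr = (140 − 64) × 90.5 / (72 × 60) = 1.592 mg/dL

1.59 mg/dL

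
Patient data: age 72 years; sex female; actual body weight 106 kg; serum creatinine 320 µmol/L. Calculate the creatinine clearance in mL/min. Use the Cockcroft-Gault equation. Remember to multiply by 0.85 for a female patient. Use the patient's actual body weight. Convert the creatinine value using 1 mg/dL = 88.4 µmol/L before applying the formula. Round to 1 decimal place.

23.5 mL/min

SCr = 320 / 88.4 = 3.62 mg/dL
CrCl = (140 − 72) × 106 / (72 × 3.62) × 0.85 = 7208.0 / 260.64 × 0.85 ≈ 23.5 mL/min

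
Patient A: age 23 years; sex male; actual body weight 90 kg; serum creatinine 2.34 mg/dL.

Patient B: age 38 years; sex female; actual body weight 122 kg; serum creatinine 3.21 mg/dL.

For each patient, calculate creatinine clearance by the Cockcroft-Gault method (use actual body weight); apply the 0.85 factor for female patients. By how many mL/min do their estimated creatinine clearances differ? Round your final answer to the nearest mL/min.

17 mL/min

Patient A: CrCl = (140 − 23) × 90 / (72 × 2.34) = 10530.0 / 168.48 ≈ 62.5 mL/min
Patient B: CrCl = (140 − 38) × 122 / (72 × 3.21) × 0.85 = 12444.0 / 231.12 × 0.85 ≈ 45.8 mL/min
|62.5 − 45.8| = 16.7 mL/min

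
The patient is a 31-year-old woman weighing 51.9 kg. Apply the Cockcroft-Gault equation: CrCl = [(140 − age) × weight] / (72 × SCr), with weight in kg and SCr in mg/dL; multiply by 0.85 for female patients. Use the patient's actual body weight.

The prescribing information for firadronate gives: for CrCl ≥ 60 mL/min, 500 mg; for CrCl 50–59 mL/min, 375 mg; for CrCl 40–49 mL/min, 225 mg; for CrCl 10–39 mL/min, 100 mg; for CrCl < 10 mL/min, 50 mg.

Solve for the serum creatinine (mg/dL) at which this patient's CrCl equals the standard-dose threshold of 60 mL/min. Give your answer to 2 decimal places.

Standard dose requires CrCl ≥ 60 mL/min.
Set (140 − 31) × 51.9 × 0.85 / (72 × SCr) = 60
SCr = (140 − 31) × 51.9 × 0.85 / (72 × 60) = 1.113 mg/dL

1.11 mg/dL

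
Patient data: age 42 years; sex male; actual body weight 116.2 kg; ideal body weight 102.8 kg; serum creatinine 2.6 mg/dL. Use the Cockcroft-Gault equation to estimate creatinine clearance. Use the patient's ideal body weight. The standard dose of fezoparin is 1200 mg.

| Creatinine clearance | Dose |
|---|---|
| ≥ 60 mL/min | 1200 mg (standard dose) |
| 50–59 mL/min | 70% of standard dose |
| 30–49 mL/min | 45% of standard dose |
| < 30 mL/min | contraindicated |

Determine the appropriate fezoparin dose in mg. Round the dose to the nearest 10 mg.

840 mg

CrCl = (140 − 42) × 102.8 / (72 × 2.6) = 10074.4 / 187.20 ≈ 53.8 mL/min
CrCl ≈ 54 mL/min → bracket 50–59 mL/min.
70% of 1200 mg = 840 mg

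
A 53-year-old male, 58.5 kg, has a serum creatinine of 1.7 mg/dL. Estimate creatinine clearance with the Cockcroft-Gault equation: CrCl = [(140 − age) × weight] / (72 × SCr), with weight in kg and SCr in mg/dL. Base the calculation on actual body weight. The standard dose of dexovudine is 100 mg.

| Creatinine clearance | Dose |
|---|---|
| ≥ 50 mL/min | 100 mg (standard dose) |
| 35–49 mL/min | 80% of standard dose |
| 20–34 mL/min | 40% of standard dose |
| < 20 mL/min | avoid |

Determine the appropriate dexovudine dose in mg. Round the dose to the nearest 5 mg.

80 mg

CrCl = (140 − 53) × 58.5 / (72 × 1.7) = 5089.5 / 122.40 ≈ 41.6 mL/min
CrCl ≈ 42 mL/min → bracket 35–49 mL/min.
80% of 100 mg = 80 mg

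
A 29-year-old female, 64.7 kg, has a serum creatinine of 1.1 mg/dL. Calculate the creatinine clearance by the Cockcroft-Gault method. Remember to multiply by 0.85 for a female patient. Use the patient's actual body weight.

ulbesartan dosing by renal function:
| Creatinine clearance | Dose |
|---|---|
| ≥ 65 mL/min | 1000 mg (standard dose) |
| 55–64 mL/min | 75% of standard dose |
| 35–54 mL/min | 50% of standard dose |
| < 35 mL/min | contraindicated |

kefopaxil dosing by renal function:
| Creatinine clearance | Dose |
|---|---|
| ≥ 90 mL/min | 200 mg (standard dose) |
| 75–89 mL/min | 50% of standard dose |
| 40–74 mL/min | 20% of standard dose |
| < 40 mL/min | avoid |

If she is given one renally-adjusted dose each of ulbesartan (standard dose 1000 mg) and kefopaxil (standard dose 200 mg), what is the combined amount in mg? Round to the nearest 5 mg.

1100 mg

CrCl = (140 − 29) × 64.7 / (72 × 1.1) × 0.85 = 7181.7 / 79.20 × 0.85 ≈ 77.1 mL/min
CrCl ≈ 77 mL/min.
ulbesartan: ≥ 65 mL/min → 100% of 1000 mg = 1000 mg.
kefopaxil: 75–89 mL/min → 50% of 200 mg = 100 mg.
Total = 1000 + 100 = 1100 mg.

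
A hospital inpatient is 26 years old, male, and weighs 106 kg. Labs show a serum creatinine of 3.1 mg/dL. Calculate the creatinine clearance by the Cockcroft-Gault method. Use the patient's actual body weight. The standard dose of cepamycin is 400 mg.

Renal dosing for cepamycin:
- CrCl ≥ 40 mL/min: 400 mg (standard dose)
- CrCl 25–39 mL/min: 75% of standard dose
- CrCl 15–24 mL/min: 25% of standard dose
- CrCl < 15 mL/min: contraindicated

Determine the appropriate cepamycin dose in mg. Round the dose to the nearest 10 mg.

CrCl = (140 − 26) × 106 / (72 × 3.1) = 12084.0 / 223.20 ≈ 54.1 mL/min
CrCl ≈ 54 mL/min → bracket ≥ 40 mL/min.
100% of 400 mg = 400 mg

400 mg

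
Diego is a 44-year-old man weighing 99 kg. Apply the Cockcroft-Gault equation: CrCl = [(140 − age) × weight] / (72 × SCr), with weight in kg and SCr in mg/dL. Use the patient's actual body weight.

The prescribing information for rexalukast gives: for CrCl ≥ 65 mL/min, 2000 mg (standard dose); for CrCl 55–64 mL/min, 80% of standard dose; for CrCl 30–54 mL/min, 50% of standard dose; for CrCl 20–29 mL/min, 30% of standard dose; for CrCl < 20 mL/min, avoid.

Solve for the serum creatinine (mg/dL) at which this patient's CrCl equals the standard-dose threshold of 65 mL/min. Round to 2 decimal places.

2.03 mg/dL

Standard dose requires CrCl ≥ 65 mL/min.
Set (140 − 44) × 99 / (72 × SCr) = 65
SCr = (140 − 44) × 99 / (72 × 65) = 2.031 mg/dL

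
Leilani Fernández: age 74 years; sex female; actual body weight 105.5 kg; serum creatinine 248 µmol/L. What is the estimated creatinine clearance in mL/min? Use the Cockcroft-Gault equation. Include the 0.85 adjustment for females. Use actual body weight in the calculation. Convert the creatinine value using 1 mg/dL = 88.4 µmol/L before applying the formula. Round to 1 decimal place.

SCr = 248 / 88.4 = 2.805 mg/dL
CrCl = (140 − 74) × 105.5 / (72 × 2.805) × 0.85 = 6963.0 / 201.96 × 0.85 ≈ 29.3 mL/min

29.3 mL/min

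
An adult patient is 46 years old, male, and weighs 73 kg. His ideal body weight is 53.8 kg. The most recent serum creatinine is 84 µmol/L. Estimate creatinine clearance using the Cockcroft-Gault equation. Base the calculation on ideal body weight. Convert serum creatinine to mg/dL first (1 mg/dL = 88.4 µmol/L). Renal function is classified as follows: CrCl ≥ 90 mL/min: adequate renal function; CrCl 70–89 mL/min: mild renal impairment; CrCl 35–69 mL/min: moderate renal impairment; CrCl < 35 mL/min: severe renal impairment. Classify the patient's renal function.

SCr = 84 / 88.4 = 0.95 mg/dL
CrCl = (140 − 46) × 53.8 / (72 × 0.95) = 5057.2 / 68.40 ≈ 73.9 mL/min
74 mL/min falls in the 'mild renal impairment' range.

mild renal impairment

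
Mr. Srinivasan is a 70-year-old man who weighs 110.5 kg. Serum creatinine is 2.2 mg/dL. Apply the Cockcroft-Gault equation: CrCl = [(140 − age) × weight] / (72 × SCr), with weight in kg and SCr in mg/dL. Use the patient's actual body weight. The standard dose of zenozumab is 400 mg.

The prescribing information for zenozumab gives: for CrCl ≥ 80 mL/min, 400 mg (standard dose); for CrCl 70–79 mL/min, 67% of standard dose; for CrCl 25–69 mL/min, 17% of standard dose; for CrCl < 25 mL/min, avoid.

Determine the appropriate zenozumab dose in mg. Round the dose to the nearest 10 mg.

70 mg

CrCl = (140 − 70) × 110.5 / (72 × 2.2) = 7735.0 / 158.40 ≈ 48.8 mL/min
CrCl ≈ 49 mL/min → bracket 25–69 mL/min.
17% of 400 mg = 68 mg → 70 mg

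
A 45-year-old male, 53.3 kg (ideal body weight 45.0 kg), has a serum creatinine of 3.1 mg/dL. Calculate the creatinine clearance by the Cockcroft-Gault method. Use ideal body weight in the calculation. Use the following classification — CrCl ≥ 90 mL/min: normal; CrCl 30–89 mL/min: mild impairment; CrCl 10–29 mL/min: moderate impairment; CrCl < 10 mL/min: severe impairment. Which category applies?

moderate impairment

CrCl = (140 − 45) × 45 / (72 × 3.1) = 4275.0 / 223.20 ≈ 19.2 mL/min
19 mL/min falls in the 'moderate impairment' range.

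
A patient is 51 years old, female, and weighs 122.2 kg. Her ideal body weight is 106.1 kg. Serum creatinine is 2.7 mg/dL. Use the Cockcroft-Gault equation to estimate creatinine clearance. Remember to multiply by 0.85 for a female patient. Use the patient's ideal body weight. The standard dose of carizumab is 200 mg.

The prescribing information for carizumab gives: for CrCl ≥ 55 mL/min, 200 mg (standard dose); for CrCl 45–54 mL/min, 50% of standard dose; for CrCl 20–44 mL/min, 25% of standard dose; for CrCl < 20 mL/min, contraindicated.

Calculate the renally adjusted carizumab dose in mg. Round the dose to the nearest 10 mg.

50 mg

CrCl = (140 − 51) × 106.1 / (72 × 2.7) × 0.85 = 9442.9 / 194.40 × 0.85 ≈ 41.3 mL/min
CrCl ≈ 41 mL/min → bracket 20–44 mL/min.
25% of 200 mg = 50 mg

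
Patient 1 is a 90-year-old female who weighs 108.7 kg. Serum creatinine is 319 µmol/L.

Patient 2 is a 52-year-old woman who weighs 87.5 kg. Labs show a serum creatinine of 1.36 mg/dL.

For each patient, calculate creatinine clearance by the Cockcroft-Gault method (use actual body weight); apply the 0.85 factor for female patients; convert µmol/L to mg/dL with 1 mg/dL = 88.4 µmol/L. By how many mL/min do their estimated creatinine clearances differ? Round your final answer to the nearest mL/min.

Patient 1: SCr = 319 / 88.4 = 3.609 mg/dL
Patient 1: CrCl = (140 − 90) × 108.7 / (72 × 3.609) × 0.85 = 5435.0 / 259.85 × 0.85 ≈ 17.8 mL/min
Patient 2: CrCl = (140 − 52) × 87.5 / (72 × 1.36) × 0.85 = 7700.0 / 97.92 × 0.85 ≈ 66.8 mL/min
|17.8 − 66.8| = 49.0 mL/min

49 mL/min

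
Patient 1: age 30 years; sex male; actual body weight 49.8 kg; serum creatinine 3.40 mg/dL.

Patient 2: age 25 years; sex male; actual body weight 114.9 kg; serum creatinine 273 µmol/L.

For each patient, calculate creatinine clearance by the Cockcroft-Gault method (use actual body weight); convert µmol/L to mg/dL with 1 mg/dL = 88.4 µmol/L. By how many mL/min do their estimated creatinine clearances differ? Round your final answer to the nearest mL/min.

37 mL/min

Patient 1: CrCl = (140 − 30) × 49.8 / (72 × 3.4) = 5478.0 / 244.80 ≈ 22.4 mL/min
Patient 2: SCr = 273 / 88.4 = 3.088 mg/dL
Patient 2: CrCl = (140 − 25) × 114.9 / (72 × 3.088) = 13213.5 / 222.34 ≈ 59.4 mL/min
|22.4 − 59.4| = 37.0 mL/min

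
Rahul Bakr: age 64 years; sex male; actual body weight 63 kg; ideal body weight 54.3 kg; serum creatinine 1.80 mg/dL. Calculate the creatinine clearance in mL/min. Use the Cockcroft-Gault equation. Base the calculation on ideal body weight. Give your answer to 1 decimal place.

31.8 mL/min

CrCl = (140 − 64) × 54.3 / (72 × 1.8) = 4126.8 / 129.60 ≈ 31.8 mL/min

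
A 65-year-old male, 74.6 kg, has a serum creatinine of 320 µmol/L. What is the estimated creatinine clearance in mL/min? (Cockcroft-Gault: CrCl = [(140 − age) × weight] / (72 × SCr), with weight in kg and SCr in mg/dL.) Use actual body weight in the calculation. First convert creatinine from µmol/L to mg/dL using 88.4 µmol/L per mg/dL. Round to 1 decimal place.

21.5 mL/min

SCr = 320 / 88.4 = 3.62 mg/dL
CrCl = (140 − 65) × 74.6 / (72 × 3.62) = 5595.0 / 260.64 ≈ 21.5 mL/min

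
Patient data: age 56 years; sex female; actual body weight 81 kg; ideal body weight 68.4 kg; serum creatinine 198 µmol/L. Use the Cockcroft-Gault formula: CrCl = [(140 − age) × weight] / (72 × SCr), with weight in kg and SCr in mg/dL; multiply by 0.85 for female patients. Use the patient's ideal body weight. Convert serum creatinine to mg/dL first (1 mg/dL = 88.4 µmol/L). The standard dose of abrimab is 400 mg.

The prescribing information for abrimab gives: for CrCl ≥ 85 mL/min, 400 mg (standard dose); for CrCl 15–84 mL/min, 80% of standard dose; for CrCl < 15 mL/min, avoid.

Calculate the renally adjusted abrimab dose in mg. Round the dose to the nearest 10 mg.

320 mg

SCr = 198 / 88.4 = 2.24 mg/dL
CrCl = (140 − 56) × 68.4 / (72 × 2.24) × 0.85 = 5745.6 / 161.28 × 0.85 ≈ 30.3 mL/min
CrCl ≈ 30 mL/min → bracket 15–84 mL/min.
80% of 400 mg = 320 mg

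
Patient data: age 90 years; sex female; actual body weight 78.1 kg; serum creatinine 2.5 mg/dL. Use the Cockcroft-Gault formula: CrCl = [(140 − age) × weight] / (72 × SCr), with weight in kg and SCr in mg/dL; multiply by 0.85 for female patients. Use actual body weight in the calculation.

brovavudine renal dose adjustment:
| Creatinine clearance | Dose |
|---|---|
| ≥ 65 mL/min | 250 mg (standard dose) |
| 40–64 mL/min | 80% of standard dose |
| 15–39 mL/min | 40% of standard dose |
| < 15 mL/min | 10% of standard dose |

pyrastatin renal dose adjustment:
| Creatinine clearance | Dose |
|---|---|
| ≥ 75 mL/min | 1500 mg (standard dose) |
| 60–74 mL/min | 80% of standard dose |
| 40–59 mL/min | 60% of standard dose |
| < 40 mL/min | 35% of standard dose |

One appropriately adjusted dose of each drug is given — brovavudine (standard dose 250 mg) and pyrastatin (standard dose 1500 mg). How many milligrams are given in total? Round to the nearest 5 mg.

CrCl = (140 − 90) × 78.1 / (72 × 2.5) × 0.85 = 3905.0 / 180.00 × 0.85 ≈ 18.4 mL/min
CrCl ≈ 18 mL/min.
brovavudine: 15–39 mL/min → 40% of 250 mg = 100 mg.
pyrastatin: < 40 mL/min → 35% of 1500 mg = 525 mg.
Total = 100 + 525 = 625 mg.

625 mg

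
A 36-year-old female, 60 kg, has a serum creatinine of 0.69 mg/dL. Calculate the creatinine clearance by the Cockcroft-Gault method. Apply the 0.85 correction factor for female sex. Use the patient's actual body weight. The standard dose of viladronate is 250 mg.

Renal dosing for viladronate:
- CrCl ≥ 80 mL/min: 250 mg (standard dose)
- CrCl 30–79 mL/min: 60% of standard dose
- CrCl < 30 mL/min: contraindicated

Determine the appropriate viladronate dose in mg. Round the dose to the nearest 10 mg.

CrCl = (140 − 36) × 60 / (72 × 0.69) × 0.85 = 6240.0 / 49.68 × 0.85 ≈ 106.8 mL/min
CrCl ≈ 107 mL/min → bracket ≥ 80 mL/min.
100% of 250 mg = 250 mg

250 mg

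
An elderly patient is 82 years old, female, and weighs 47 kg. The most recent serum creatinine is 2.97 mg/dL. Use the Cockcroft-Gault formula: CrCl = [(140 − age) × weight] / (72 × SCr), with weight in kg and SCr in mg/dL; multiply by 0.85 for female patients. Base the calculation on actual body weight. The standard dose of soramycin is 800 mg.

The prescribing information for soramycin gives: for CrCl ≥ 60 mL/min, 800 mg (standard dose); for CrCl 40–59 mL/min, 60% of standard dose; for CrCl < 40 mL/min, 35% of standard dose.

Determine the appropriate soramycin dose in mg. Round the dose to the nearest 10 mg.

CrCl = (140 − 82) × 47 / (72 × 2.97) × 0.85 = 2726.0 / 213.84 × 0.85 ≈ 10.8 mL/min
CrCl ≈ 11 mL/min → bracket < 40 mL/min.
35% of 800 mg = 280 mg

280 mg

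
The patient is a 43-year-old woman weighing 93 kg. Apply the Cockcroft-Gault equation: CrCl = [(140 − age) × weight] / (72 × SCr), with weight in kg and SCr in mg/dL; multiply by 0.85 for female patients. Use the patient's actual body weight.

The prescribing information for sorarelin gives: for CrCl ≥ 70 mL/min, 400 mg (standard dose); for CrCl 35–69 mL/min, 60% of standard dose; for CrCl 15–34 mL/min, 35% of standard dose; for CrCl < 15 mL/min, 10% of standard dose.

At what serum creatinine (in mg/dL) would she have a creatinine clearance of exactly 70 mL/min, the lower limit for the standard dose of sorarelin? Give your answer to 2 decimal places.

Standard dose requires CrCl ≥ 70 mL/min.
Set (140 − 43) × 93 × 0.85 / (72 × SCr) = 70
SCr = (140 − 43) × 93 × 0.85 / (72 × 70) = 1.521 mg/dL

1.52 mg/dL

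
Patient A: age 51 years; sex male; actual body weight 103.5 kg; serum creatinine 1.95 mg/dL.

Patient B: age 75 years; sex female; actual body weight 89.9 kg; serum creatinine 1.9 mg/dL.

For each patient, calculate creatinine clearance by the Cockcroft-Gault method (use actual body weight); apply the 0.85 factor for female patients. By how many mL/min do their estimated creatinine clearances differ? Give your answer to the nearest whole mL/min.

Patient A: CrCl = (140 − 51) × 103.5 / (72 × 1.95) = 9211.5 / 140.40 ≈ 65.6 mL/min
Patient B: CrCl = (140 − 75) × 89.9 / (72 × 1.9) × 0.85 = 5843.5 / 136.80 × 0.85 ≈ 36.3 mL/min
|65.6 − 36.3| = 29.3 mL/min

29 mL/min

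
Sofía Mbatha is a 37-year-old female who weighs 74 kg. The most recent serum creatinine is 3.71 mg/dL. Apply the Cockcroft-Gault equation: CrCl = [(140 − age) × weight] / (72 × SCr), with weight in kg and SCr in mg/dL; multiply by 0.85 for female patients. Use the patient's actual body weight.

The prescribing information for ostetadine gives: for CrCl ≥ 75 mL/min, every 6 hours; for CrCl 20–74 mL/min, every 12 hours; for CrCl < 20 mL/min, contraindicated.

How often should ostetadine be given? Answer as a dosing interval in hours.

CrCl = (140 − 37) × 74 / (72 × 3.71) × 0.85 = 7622.0 / 267.12 × 0.85 ≈ 24.3 mL/min
CrCl ≈ 24 mL/min → bracket 20–74 mL/min → every 12 hours.

every 12 hours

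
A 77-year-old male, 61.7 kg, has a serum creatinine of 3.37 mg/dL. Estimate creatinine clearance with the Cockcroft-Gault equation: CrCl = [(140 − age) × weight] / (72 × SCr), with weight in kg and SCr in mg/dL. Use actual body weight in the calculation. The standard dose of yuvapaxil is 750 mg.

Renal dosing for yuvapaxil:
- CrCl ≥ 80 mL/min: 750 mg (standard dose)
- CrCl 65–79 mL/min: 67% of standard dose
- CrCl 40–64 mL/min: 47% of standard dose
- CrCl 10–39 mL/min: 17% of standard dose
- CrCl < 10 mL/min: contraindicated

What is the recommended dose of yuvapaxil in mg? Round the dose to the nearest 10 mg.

CrCl = (140 − 77) × 61.7 / (72 × 3.37) = 3887.1 / 242.64 ≈ 16.0 mL/min
CrCl ≈ 16 mL/min → bracket 10–39 mL/min.
17% of 750 mg = 127.5 mg → 130 mg

130 mg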